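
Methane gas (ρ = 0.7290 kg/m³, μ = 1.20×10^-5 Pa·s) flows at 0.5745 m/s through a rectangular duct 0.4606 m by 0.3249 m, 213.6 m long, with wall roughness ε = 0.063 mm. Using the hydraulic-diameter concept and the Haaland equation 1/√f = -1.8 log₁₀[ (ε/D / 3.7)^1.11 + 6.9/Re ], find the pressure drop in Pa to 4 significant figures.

Hydraulic diameter D_h = 4A/P = 4·(0.4606·0.3249)/(2·(0.4606+0.3249)) = 0.5986/1.571 = 0.381 m.
Re = ρVD_h/μ = 0.729·0.5745·0.381/1.2e-05 = 1.33e+04.
ε/D_h = 6.3e-05/0.381 = 0.000165; Haaland gives 1/√f = -1.8 log₁₀[1.48e-05+0.000519] = 5.891, so f = 0.02882.
ΔP = f(L/D_h)(ρV²/2) = 0.02882·213.6/0.381·0.1203 = 1.943 Pa.

ΔP ≈ 1.943 Pa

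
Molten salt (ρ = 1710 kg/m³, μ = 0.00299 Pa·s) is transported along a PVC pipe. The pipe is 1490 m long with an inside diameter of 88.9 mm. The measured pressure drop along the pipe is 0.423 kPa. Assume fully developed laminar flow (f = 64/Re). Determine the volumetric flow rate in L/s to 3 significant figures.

Q ≈ 0.146 L/s

For laminar flow, f = 64/Re with Re = ρVD/μ, so Darcy-Weisbach reduces to ΔP = 32μLV/D². Solving for V: V = ΔP·D²/(32μL) = 423·(0.0889)²/(32·0.00299·1490) = 0.02345 m/s.
Check: Re = ρVD/μ = 1710·0.02345·0.0889/0.00299 = 1192 < 2300, so the laminar assumption holds.
Q = V·A = 0.02345·(π/4·0.0889²) = 0.0001456 m³/s = 0.146 L/s.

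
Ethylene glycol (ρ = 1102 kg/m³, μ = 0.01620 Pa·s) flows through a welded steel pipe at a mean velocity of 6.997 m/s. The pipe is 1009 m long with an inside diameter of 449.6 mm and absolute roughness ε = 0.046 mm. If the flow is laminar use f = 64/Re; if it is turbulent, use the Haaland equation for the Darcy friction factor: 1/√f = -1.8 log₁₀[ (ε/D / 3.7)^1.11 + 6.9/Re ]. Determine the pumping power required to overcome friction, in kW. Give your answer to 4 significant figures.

Reynolds number Re = ρVD/μ = 1102 · 6.997 · 0.4496 / 0.0162 = 2.14e+05.
Re > 4000 → turbulent. Relative roughness ε/D = 4.6e-05/0.4496 = 0.000102. Haaland: 1/√f = -1.8 log₁₀[(0.000102/3.7)^1.11 + 6.9/2.14e+05] = -1.8 log₁₀[8.72e-06 + 3.22e-05] = 7.898, so f = 0.01603.
Darcy-Weisbach: ΔP = f(L/D)(ρV²/2) = 0.01603·(1009/0.4496)·(1102·6.997²/2) = 0.01603·2244·2.698e+04 = 9.706e+05 Pa.
Q = V·A = 6.997·0.1588 = 1.111 m³/s.
Pumping power P = QΔP = 1.111·9.706e+05 = 1078200 W = 1078 kW.

P ≈ 1078 kW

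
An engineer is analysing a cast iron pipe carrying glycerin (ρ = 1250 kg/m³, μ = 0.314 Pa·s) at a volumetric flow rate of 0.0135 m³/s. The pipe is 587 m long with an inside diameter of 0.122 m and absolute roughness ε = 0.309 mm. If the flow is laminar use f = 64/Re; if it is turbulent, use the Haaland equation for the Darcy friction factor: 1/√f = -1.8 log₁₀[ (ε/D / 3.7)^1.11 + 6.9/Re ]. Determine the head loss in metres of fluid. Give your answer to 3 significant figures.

Cross-sectional area A = πD²/4 = π(0.122)²/4 = 0.01169 m²; mean velocity V = Q/A = 0.0135/0.01169 = 1.155 m/s.
Reynolds number Re = ρVD/μ = 1250 · 1.155 · 0.122 / 0.314 = 560.9.
Re < 2300 → laminar flow, so f = 64/Re = 64/560.9 = 0.1141 (the turbulent correlation is not needed).
Darcy-Weisbach: ΔP = f(L/D)(ρV²/2) = 0.1141·(587/0.122)·(1250·1.155²/2) = 0.1141·4811·833.5 = 4.576e+05 Pa.
Head loss h_f = ΔP/(ρg) = 4.576e+05/(1250·9.81) = 37.3 m.

h_f ≈ 37.3 m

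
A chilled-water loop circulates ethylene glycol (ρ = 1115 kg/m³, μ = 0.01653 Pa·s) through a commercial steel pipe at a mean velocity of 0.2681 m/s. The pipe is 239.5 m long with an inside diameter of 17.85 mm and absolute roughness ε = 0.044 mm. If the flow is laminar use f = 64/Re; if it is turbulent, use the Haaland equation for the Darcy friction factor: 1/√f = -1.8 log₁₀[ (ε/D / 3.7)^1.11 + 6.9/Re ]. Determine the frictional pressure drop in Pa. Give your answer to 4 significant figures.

ΔP ≈ 106600 Pa

Reynolds number Re = ρVD/μ = 1115 · 0.2681 · 0.01785 / 0.0165 = 322.8.
Re < 2300 → laminar flow, so f = 64/Re = 64/322.8 = 0.1983 (the turbulent correlation is not needed).
Darcy-Weisbach: ΔP = f(L/D)(ρV²/2) = 0.1983·(239.5/0.01785)·(1115·0.2681²/2) = 0.1983·1.342e+04·40.07 = 1.066e+05 Pa.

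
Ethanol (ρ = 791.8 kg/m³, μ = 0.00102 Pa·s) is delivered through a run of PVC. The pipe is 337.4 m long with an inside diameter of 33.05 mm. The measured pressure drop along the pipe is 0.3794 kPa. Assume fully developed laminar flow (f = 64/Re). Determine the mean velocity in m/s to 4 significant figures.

For laminar flow, f = 64/Re with Re = ρVD/μ, so Darcy-Weisbach reduces to ΔP = 32μLV/D². Solving for V: V = ΔP·D²/(32μL) = 379.4·(0.03305)²/(32·0.00102·337.4) = 0.03763 m/s.
Check: Re = ρVD/μ = 791.8·0.03763·0.03305/0.00102 = 965.5 < 2300, so the laminar assumption holds.

V ≈ 0.03763 m/s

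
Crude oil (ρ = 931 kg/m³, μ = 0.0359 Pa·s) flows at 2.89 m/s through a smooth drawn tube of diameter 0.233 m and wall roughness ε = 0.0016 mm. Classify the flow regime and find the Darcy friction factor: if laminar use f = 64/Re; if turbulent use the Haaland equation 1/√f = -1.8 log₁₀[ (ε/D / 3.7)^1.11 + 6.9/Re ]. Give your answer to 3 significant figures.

Re = ρVD/μ = 931·2.89·0.233/0.0359 = 1.746e+04.
Re > 4000 → turbulent. ε/D = 1.6e-06/0.233 = 6.87e-06; Haaland: 1/√f = -1.8 log₁₀[4.35e-07 + 0.000395] = 6.125, so f = 0.02666.

f ≈ 0.0267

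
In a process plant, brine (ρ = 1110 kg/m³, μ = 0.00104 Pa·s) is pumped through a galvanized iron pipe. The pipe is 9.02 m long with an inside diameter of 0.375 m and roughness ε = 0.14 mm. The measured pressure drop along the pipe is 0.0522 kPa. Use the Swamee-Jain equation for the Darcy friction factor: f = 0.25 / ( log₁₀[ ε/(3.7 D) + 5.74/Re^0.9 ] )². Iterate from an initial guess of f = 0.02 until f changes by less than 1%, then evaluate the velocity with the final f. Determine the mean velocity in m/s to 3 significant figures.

Rearranging Darcy-Weisbach: V = √(2·ΔP·D/(f·L·ρ)). With ε/D = 0.00014/0.375 = 0.000373, iterate starting from f = 0.02:
  f = 0.02 → V = √(2·52.2·0.375/(0.02·9.02·1110)) = 0.4422 m/s; Re = ρVD/μ = 1.77e+05; f → 0.01847
  f = 0.01847 → V = 0.4601 m/s; Re = 1.841e+05; f → 0.01839
Converged (Δf/f < 1%). With the final f = 0.01839: V = √(2·52.2·0.375/(0.01839·9.02·1110)) = 0.4611 m/s.

V ≈ 0.461 m/s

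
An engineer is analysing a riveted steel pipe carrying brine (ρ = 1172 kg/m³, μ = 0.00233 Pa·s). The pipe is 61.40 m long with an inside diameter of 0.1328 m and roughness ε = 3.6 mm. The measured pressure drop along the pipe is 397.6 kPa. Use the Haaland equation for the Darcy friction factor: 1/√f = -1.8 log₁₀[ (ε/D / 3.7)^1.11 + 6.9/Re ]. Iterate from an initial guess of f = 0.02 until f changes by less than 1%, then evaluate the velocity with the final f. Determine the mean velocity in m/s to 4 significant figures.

Rearranging Darcy-Weisbach: V = √(2·ΔP·D/(f·L·ρ)). With ε/D = 0.0036/0.1328 = 0.0271, iterate starting from f = 0.02:
  f = 0.02 → V = √(2·3.976e+05·0.1328/(0.02·61.4·1172)) = 8.566 m/s; Re = ρVD/μ = 5.722e+05; f → 0.05501
  f = 0.05501 → V = 5.165 m/s; Re = 3.45e+05; f → 0.05505
Converged (Δf/f < 1%). With the final f = 0.05505: V = √(2·3.976e+05·0.1328/(0.05505·61.4·1172)) = 5.163 m/s.

V ≈ 5.163 m/s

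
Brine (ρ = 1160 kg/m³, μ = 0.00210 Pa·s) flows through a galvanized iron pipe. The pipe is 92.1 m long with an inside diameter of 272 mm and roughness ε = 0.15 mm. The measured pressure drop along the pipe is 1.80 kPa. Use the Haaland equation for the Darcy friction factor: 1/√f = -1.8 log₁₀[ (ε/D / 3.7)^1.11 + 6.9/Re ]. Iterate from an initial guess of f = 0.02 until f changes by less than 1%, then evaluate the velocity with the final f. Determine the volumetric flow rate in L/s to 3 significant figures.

Rearranging Darcy-Weisbach: V = √(2·ΔP·D/(f·L·ρ)). With ε/D = 0.00015/0.272 = 0.000551, iterate starting from f = 0.02:
  f = 0.02 → V = √(2·1800·0.272/(0.02·92.1·1160)) = 0.677 m/s; Re = ρVD/μ = 1.017e+05; f → 0.02024
  f = 0.02024 → V = 0.673 m/s; Re = 1.011e+05; f → 0.02025
Converged (Δf/f < 1%). With the final f = 0.02025: V = √(2·1800·0.272/(0.02025·92.1·1160)) = 0.6727 m/s.
Q = V·A = 0.6727·(π/4·0.272²) = 0.03909 m³/s = 39.1 L/s.

Q ≈ 39.1 L/s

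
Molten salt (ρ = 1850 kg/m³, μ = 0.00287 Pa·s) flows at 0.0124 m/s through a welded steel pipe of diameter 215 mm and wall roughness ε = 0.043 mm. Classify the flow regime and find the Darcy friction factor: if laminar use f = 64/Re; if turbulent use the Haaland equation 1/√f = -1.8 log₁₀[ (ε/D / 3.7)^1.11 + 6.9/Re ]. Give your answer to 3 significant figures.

Re = ρVD/μ = 1850·0.0124·0.215/0.00287 = 1719.
Re < 2300 → laminar, so f = 64/Re = 0.03724 (roughness is irrelevant in laminar flow).

f ≈ 0.0372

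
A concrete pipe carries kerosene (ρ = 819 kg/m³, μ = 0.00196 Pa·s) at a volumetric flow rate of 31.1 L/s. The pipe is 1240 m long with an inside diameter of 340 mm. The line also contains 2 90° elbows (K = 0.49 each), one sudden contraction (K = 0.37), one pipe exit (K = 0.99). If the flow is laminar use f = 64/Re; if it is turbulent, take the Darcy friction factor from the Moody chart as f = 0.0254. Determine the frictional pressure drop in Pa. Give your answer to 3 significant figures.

ΔP ≈ 4560 Pa

Q = 31.1 L/s = 31.1/1000 = 0.0311 m³/s.
Cross-sectional area A = πD²/4 = π(0.34)²/4 = 0.09079 m²; mean velocity V = Q/A = 0.0311/0.09079 = 0.3425 m/s.
Reynolds number Re = ρVD/μ = 819 · 0.3425 · 0.34 / 0.00196 = 4.867e+04.
Re > 4000 → turbulent; use the Moody-chart value f = 0.0254.
Total minor-loss coefficient ΣK = 2·0.49 + 1·0.37 + 1·0.99 = 2.34.
ΔP = [f·L/D + ΣK]·(ρV²/2) = [0.0254·1240/0.34 + 2.34]·(819·0.3425²/2) = [92.64 + 2.34]·48.05 = 4563 Pa.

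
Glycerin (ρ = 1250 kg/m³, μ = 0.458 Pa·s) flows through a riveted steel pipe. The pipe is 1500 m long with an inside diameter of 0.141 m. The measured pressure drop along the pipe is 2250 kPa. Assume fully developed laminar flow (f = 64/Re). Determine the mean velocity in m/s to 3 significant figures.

For laminar flow, f = 64/Re with Re = ρVD/μ, so Darcy-Weisbach reduces to ΔP = 32μLV/D². Solving for V: V = ΔP·D²/(32μL) = 2.25e+06·(0.141)²/(32·0.458·1500) = 2.035 m/s.
Check: Re = ρVD/μ = 1250·2.035·0.141/0.458 = 783 < 2300, so the laminar assumption holds.

V ≈ 2.03 m/s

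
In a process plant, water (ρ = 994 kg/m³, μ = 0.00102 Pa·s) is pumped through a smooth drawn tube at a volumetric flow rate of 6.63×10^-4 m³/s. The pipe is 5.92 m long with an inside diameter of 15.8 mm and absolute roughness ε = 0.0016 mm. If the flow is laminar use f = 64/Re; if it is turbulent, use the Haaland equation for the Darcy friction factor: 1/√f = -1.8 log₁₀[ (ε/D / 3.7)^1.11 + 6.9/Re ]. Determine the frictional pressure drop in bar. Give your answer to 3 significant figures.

Cross-sectional area A = πD²/4 = π(0.0158)²/4 = 0.0001961 m²; mean velocity V = Q/A = 0.000663/0.0001961 = 3.382 m/s.
Reynolds number Re = ρVD/μ = 994 · 3.382 · 0.0158 / 0.00102 = 5.207e+04.
Re > 4000 → turbulent. Relative roughness ε/D = 1.6e-06/0.0158 = 0.000101. Haaland: 1/√f = -1.8 log₁₀[(0.000101/3.7)^1.11 + 6.9/5.207e+04] = -1.8 log₁₀[8.62e-06 + 0.000133] = 6.931, so f = 0.02082.
Darcy-Weisbach: ΔP = f(L/D)(ρV²/2) = 0.02082·(5.92/0.0158)·(994·3.382²/2) = 0.02082·374.7·5683 = 4.433e+04 Pa.
ΔP = 4.433e+04 Pa = 0.443 bar.

ΔP ≈ 0.443 bar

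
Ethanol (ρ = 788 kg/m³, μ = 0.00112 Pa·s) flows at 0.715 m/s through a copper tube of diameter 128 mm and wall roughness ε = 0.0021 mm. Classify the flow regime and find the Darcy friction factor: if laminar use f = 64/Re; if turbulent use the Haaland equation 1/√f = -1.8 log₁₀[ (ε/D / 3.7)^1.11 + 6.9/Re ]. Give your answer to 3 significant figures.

Re = ρVD/μ = 788·0.715·0.128/0.00112 = 6.439e+04.
Re > 4000 → turbulent. ε/D = 2.1e-06/0.128 = 1.64e-05; Haaland: 1/√f = -1.8 log₁₀[1.14e-06 + 0.000107] = 7.138, so f = 0.01963.

f ≈ 0.0196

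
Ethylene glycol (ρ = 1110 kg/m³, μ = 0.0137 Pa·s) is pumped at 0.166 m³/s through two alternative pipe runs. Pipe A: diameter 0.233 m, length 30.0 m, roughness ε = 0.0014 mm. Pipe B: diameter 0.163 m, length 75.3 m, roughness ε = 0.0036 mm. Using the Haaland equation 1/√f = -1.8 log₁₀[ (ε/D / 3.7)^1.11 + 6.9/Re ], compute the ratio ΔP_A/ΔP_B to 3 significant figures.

ΔP_A/ΔP_B ≈ 0.0717

Pipe A: V = Q/A = 0.166/0.04264 = 3.893 m/s; Re = 7.35e+04; ε/D = 6.01e-06; Haaland → f = 0.01904; ΔP_A = f(L/D)(ρV²/2) = 2.063e+04 Pa.
Pipe B: V = Q/A = 0.166/0.02087 = 7.955 m/s; Re = 1.051e+05; ε/D = 2.21e-05; Haaland → f = 0.01773; ΔP_B = f(L/D)(ρV²/2) = 2.877e+05 Pa.
ΔP_A/ΔP_B = 2.063e+04/2.877e+05 = 0.0717.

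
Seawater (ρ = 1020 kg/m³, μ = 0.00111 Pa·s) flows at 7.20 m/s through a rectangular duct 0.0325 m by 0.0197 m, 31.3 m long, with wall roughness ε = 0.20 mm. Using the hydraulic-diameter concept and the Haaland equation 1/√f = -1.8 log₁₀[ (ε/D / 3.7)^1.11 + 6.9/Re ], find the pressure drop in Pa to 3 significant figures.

ΔP ≈ 1.21×10^6 Pa

Hydraulic diameter D_h = 4A/P = 4·(0.0325·0.0197)/(2·(0.0325+0.0197)) = 0.002561/0.1044 = 0.02453 m.
Re = ρVD_h/μ = 1020·7.2·0.02453/0.00111 = 1.623e+05.
ε/D_h = 0.0002/0.02453 = 0.00815; Haaland gives 1/√f = -1.8 log₁₀[0.00112+4.25e-05] = 5.279, so f = 0.03588.
ΔP = f(L/D_h)(ρV²/2) = 0.03588·31.3/0.02453·2.644e+04 = 1.21e+06 Pa.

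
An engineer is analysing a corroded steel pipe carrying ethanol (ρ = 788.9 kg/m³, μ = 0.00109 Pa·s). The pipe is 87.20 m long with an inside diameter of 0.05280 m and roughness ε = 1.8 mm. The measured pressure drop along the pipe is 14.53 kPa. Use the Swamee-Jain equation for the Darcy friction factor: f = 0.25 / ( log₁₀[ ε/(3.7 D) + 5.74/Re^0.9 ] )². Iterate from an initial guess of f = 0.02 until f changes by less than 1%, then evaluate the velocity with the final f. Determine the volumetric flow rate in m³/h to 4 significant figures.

Rearranging Darcy-Weisbach: V = √(2·ΔP·D/(f·L·ρ)). With ε/D = 0.0018/0.0528 = 0.0341, iterate starting from f = 0.02:
  f = 0.02 → V = √(2·1.453e+04·0.0528/(0.02·87.2·788.9)) = 1.056 m/s; Re = ρVD/μ = 4.036e+04; f → 0.06147
  f = 0.06147 → V = 0.6024 m/s; Re = 2.302e+04; f → 0.06221
  f = 0.06221 → V = 0.5988 m/s; Re = 2.288e+04; f → 0.06222
Converged (Δf/f < 1%). With the final f = 0.06222: V = √(2·1.453e+04·0.0528/(0.06222·87.2·788.9)) = 0.5987 m/s.
Q = V·A = 0.5987·(π/4·0.0528²) = 0.001311 m³/s = 4.719 m³/h.

Q ≈ 4.719 m³/h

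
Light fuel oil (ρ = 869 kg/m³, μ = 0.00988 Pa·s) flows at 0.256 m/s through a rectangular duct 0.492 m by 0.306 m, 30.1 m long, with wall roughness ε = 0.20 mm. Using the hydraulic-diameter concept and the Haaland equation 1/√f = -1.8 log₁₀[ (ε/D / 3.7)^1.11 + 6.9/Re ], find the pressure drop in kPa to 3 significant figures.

ΔP ≈ 0.0748 kPa

Hydraulic diameter D_h = 4A/P = 4·(0.492·0.306)/(2·(0.492+0.306)) = 0.6022/1.596 = 0.3773 m.
Re = ρVD_h/μ = 869·0.256·0.3773/0.00988 = 8496.
ε/D_h = 0.0002/0.3773 = 0.00053; Haaland gives 1/√f = -1.8 log₁₀[5.41e-05+0.000812] = 5.512, so f = 0.03291.
ΔP = f(L/D_h)(ρV²/2) = 0.03291·30.1/0.3773·28.48 = 74.76 Pa.
ΔP = 0.0748 kPa.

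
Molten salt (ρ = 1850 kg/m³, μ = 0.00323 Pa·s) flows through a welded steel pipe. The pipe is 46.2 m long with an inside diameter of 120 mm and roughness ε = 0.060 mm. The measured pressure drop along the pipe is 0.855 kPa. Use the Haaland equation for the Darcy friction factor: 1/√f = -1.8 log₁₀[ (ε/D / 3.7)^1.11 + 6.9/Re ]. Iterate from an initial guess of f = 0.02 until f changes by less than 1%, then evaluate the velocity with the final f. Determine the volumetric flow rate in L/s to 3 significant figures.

Rearranging Darcy-Weisbach: V = √(2·ΔP·D/(f·L·ρ)). With ε/D = 6e-05/0.12 = 0.0005, iterate starting from f = 0.02:
  f = 0.02 → V = √(2·855·0.12/(0.02·46.2·1850)) = 0.3465 m/s; Re = ρVD/μ = 2.381e+04; f → 0.02566
  f = 0.02566 → V = 0.3059 m/s; Re = 2.102e+04; f → 0.02637
  f = 0.02637 → V = 0.3018 m/s; Re = 2.074e+04; f → 0.02644
Converged (Δf/f < 1%). With the final f = 0.02644: V = √(2·855·0.12/(0.02644·46.2·1850)) = 0.3013 m/s.
Q = V·A = 0.3013·(π/4·0.12²) = 0.003408 m³/s = 3.41 L/s.

Q ≈ 3.41 L/s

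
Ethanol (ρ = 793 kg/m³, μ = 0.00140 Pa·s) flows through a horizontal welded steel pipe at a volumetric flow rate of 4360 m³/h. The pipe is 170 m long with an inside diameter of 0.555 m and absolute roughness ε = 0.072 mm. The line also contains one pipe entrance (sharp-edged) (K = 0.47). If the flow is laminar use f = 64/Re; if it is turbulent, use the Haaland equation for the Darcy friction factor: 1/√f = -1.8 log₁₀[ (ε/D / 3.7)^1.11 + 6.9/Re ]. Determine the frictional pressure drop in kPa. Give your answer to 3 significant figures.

ΔP ≈ 45.4 kPa

Q = 4360 m³/h = 4360/3600 = 1.211 m³/s.
Cross-sectional area A = πD²/4 = π(0.555)²/4 = 0.2419 m²; mean velocity V = Q/A = 1.211/0.2419 = 5.006 m/s.
Reynolds number Re = ρVD/μ = 793 · 5.006 · 0.555 / 0.0014 = 1.574e+06.
Re > 4000 → turbulent. Relative roughness ε/D = 7.2e-05/0.555 = 0.00013. Haaland: 1/√f = -1.8 log₁₀[(0.00013/3.7)^1.11 + 6.9/1.574e+06] = -1.8 log₁₀[1.13e-05 + 4.38e-06] = 8.646, so f = 0.01338.
Total minor-loss coefficient ΣK = 1·0.47 = 0.47.
ΔP = [f·L/D + ΣK]·(ρV²/2) = [0.01338·170/0.555 + 0.47]·(793·5.006²/2) = [4.098 + 0.47]·9937 = 4.539e+04 Pa.
ΔP = 4.539e+04 Pa = 45.4 kPa.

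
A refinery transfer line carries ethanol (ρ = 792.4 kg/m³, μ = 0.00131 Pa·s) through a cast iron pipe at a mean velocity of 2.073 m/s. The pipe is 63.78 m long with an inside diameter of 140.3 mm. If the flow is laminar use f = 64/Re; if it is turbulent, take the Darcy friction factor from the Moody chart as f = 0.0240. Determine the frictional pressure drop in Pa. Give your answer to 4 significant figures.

Reynolds number Re = ρVD/μ = 792.4 · 2.073 · 0.1403 / 0.00131 = 1.759e+05.
Re > 4000 → turbulent; use the Moody-chart value f = 0.0240.
Darcy-Weisbach: ΔP = f(L/D)(ρV²/2) = 0.024·(63.78/0.1403)·(792.4·2.073²/2) = 0.024·454.6·1703 = 1.858e+04 Pa.

ΔP ≈ 18580 Pa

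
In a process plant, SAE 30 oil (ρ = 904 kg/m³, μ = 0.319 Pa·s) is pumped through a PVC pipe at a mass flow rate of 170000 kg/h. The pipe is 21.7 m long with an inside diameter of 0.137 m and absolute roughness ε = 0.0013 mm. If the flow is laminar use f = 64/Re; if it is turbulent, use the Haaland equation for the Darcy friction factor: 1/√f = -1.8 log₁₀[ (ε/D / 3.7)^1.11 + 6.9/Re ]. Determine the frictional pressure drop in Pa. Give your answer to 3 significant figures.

ṁ = 170000 kg/h = 170000/3600 = 47.22 kg/s.
A = πD²/4 = π(0.137)²/4 = 0.01474 m²; mean velocity V = ṁ/(ρA) = 47.22/(904 · 0.01474) = 3.544 m/s.
Reynolds number Re = ρVD/μ = 904 · 3.544 · 0.137 / 0.319 = 1376.
Re < 2300 → laminar flow, so f = 64/Re = 64/1376 = 0.04652 (the turbulent correlation is not needed).
Darcy-Weisbach: ΔP = f(L/D)(ρV²/2) = 0.04652·(21.7/0.137)·(904·3.544²/2) = 0.04652·158.4·5676 = 4.182e+04 Pa.

ΔP ≈ 41800 Pa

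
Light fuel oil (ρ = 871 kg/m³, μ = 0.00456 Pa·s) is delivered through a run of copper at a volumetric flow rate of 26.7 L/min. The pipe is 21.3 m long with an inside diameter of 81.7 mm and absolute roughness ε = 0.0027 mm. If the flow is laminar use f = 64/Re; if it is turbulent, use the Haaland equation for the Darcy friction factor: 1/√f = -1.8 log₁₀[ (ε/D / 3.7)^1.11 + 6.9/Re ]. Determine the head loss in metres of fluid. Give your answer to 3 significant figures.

h_f ≈ 0.00463 m

Q = 26.7 L/min = 26.7/60000 = 0.000445 m³/s.
Cross-sectional area A = πD²/4 = π(0.0817)²/4 = 0.005242 m²; mean velocity V = Q/A = 0.000445/0.005242 = 0.08488 m/s.
Reynolds number Re = ρVD/μ = 871 · 0.08488 · 0.0817 / 0.00456 = 1325.
Re < 2300 → laminar flow, so f = 64/Re = 64/1325 = 0.04831 (the turbulent correlation is not needed).
Darcy-Weisbach: ΔP = f(L/D)(ρV²/2) = 0.04831·(21.3/0.0817)·(871·0.08488²/2) = 0.04831·260.7·3.138 = 39.53 Pa.
Head loss h_f = ΔP/(ρg) = 39.53/(871·9.81) = 0.00463 m.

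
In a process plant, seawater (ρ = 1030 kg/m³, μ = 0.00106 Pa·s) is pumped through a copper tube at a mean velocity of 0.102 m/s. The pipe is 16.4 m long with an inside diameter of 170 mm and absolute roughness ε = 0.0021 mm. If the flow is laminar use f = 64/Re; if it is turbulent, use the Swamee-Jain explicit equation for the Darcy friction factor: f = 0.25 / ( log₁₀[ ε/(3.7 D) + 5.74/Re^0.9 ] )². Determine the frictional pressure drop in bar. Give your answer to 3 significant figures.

Reynolds number Re = ρVD/μ = 1030 · 0.102 · 0.17 / 0.00106 = 1.685e+04.
Re > 4000 → turbulent. Relative roughness ε/D = 2.1e-06/0.17 = 1.24e-05. Swamee-Jain: f = 0.25/(log₁₀[1.24e-05/3.7 + 5.74/1.685e+04^0.9])² = 0.25/(log₁₀[3.34e-06 + 0.000902])² = 0.25/(-3.043)² = 0.02699.
Darcy-Weisbach: ΔP = f(L/D)(ρV²/2) = 0.02699·(16.4/0.17)·(1030·0.102²/2) = 0.02699·96.47·5.358 = 13.95 Pa.
ΔP = 13.95 Pa = 1.40×10^-4 bar.

ΔP ≈ 1.40×10^-4 bar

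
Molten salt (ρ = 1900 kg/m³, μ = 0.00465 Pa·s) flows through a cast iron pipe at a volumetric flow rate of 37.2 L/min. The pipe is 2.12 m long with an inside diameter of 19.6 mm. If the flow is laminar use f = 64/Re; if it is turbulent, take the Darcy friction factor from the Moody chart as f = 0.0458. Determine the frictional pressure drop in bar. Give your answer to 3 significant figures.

Q = 37.2 L/min = 37.2/60000 = 0.00062 m³/s.
Cross-sectional area A = πD²/4 = π(0.0196)²/4 = 0.0003017 m²; mean velocity V = Q/A = 0.00062/0.0003017 = 2.055 m/s.
Reynolds number Re = ρVD/μ = 1900 · 2.055 · 0.0196 / 0.00465 = 1.646e+04.
Re > 4000 → turbulent; use the Moody-chart value f = 0.0458.
Darcy-Weisbach: ΔP = f(L/D)(ρV²/2) = 0.0458·(2.12/0.0196)·(1900·2.055²/2) = 0.0458·108.2·4011 = 1.987e+04 Pa.
ΔP = 1.987e+04 Pa = 0.199 bar.

ΔP ≈ 0.199 bar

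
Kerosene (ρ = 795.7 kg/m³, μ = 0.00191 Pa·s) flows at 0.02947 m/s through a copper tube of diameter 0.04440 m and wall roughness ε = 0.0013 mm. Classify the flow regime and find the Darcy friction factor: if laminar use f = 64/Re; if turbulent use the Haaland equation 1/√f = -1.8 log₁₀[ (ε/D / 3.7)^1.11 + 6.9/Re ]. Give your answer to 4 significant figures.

Re = ρVD/μ = 795.7·0.02947·0.0444/0.00191 = 545.1.
Re < 2300 → laminar, so f = 64/Re = 0.1174 (roughness is irrelevant in laminar flow).

f ≈ 0.1174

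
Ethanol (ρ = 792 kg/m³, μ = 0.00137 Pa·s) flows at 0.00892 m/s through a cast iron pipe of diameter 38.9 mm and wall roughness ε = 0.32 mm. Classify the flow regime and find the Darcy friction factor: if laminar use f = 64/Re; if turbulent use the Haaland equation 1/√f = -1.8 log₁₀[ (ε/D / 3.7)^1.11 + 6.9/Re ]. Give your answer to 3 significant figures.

f ≈ 0.319

Re = ρVD/μ = 792·0.00892·0.0389/0.00137 = 200.6.
Re < 2300 → laminar, so f = 64/Re = 0.3191 (roughness is irrelevant in laminar flow).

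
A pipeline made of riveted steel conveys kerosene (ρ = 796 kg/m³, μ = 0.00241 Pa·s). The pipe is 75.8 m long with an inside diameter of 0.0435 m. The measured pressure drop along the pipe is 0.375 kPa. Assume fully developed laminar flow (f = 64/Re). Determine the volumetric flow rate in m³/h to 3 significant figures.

Q ≈ 0.649 m³/h

For laminar flow, f = 64/Re with Re = ρVD/μ, so Darcy-Weisbach reduces to ΔP = 32μLV/D². Solving for V: V = ΔP·D²/(32μL) = 375·(0.0435)²/(32·0.00241·75.8) = 0.1214 m/s.
Check: Re = ρVD/μ = 796·0.1214·0.0435/0.00241 = 1744 < 2300, so the laminar assumption holds.
Q = V·A = 0.1214·(π/4·0.0435²) = 0.0001804 m³/s = 0.649 m³/h.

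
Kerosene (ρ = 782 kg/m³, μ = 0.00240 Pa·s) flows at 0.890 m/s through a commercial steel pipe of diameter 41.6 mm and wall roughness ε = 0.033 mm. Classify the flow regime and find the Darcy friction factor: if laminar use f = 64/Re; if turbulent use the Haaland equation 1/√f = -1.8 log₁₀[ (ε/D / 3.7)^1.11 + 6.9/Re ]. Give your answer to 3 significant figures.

Re = ρVD/μ = 782·0.89·0.0416/0.0024 = 1.206e+04.
Re > 4000 → turbulent. ε/D = 3.3e-05/0.0416 = 0.000793; Haaland: 1/√f = -1.8 log₁₀[8.47e-05 + 0.000572] = 5.729, so f = 0.03047.

f ≈ 0.0305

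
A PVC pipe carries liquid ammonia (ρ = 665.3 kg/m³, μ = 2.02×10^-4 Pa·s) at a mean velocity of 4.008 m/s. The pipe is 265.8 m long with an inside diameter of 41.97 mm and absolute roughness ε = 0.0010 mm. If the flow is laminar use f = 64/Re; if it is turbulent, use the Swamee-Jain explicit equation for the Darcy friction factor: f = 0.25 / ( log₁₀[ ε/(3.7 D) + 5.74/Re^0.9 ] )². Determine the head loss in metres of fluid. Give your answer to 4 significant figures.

h_f ≈ 68.71 m

Reynolds number Re = ρVD/μ = 665.3 · 4.008 · 0.04197 / 0.000202 = 5.54e+05.
Re > 4000 → turbulent. Relative roughness ε/D = 1e-06/0.04197 = 2.38e-05. Swamee-Jain: f = 0.25/(log₁₀[2.38e-05/3.7 + 5.74/5.54e+05^0.9])² = 0.25/(log₁₀[6.44e-06 + 3.89e-05])² = 0.25/(-4.344)² = 0.01325.
Darcy-Weisbach: ΔP = f(L/D)(ρV²/2) = 0.01325·(265.8/0.04197)·(665.3·4.008²/2) = 0.01325·6333·5344 = 4.484e+05 Pa.
Head loss h_f = ΔP/(ρg) = 4.484e+05/(665.3·9.81) = 68.71 m.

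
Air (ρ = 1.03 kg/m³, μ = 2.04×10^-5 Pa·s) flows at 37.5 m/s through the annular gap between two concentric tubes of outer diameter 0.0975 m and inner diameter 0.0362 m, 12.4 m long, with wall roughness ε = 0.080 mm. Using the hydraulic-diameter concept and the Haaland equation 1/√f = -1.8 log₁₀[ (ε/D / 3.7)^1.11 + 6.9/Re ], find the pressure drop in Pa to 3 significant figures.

ΔP ≈ 3330 Pa

Hydraulic diameter D_h = 4A/P = D_o - D_i = 0.0975 - 0.0362 = 0.0613 m.
Re = ρVD_h/μ = 1.03·37.5·0.0613/2.04e-05 = 1.161e+05.
ε/D_h = 8e-05/0.0613 = 0.00131; Haaland gives 1/√f = -1.8 log₁₀[0.000147+5.94e-05] = 6.633, so f = 0.02273.
ΔP = f(L/D_h)(ρV²/2) = 0.02273·12.4/0.0613·724.2 = 3330 Pa.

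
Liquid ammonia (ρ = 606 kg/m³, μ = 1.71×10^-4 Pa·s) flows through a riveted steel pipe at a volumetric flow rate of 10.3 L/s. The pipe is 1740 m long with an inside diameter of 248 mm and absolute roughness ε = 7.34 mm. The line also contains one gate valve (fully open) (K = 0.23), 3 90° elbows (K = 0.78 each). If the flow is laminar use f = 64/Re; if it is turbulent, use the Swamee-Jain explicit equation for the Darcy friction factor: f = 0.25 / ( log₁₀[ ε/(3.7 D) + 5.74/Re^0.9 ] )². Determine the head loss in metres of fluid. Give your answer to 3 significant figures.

h_f ≈ 0.935 m

Q = 10.3 L/s = 10.3/1000 = 0.0103 m³/s.
Cross-sectional area A = πD²/4 = π(0.248)²/4 = 0.04831 m²; mean velocity V = Q/A = 0.0103/0.04831 = 0.2132 m/s.
Reynolds number Re = ρVD/μ = 606 · 0.2132 · 0.248 / 0.000171 = 1.874e+05.
Re > 4000 → turbulent. Relative roughness ε/D = 0.00734/0.248 = 0.0296. Swamee-Jain: f = 0.25/(log₁₀[0.0296/3.7 + 5.74/1.874e+05^0.9])² = 0.25/(log₁₀[0.008 + 0.000103])² = 0.25/(-2.091)² = 0.05716.
Total minor-loss coefficient ΣK = 1·0.23 + 3·0.78 = 2.57.
ΔP = [f·L/D + ΣK]·(ρV²/2) = [0.05716·1740/0.248 + 2.57]·(606·0.2132²/2) = [401 + 2.57]·13.78 = 5560 Pa.
Head loss h_f = ΔP/(ρg) = 5560/(606·9.81) = 0.935 m.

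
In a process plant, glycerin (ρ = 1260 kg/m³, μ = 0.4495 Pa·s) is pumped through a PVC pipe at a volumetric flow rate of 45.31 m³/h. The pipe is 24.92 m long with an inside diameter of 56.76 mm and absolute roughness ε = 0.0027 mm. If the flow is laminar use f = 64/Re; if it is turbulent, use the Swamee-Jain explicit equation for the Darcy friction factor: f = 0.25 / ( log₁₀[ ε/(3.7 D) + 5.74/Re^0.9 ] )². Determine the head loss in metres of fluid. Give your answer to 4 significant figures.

h_f ≈ 44.77 m

Q = 45.31 m³/h = 45.31/3600 = 0.01259 m³/s.
Cross-sectional area A = πD²/4 = π(0.05676)²/4 = 0.00253 m²; mean velocity V = Q/A = 0.01259/0.00253 = 4.974 m/s.
Reynolds number Re = ρVD/μ = 1260 · 4.974 · 0.05676 / 0.45 = 791.4.
Re < 2300 → laminar flow, so f = 64/Re = 64/791.4 = 0.08087 (the turbulent correlation is not needed).
Darcy-Weisbach: ΔP = f(L/D)(ρV²/2) = 0.08087·(24.92/0.05676)·(1260·4.974²/2) = 0.08087·439·1.559e+04 = 5.534e+05 Pa.
Head loss h_f = ΔP/(ρg) = 5.534e+05/(1260·9.81) = 44.77 m.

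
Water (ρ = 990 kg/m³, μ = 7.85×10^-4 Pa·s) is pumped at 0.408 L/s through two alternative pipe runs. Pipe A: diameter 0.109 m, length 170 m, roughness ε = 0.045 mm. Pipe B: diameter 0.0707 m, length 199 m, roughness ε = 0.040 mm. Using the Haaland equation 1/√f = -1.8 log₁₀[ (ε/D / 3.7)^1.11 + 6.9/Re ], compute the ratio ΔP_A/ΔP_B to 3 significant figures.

ΔP_A/ΔP_B ≈ 0.110

Pipe A: V = Q/A = 0.000408/0.009331 = 0.04372 m/s; Re = 6010; ε/D = 0.000413; Haaland → f = 0.03608; ΔP_A = f(L/D)(ρV²/2) = 53.25 Pa.
Pipe B: V = Q/A = 0.000408/0.003926 = 0.1039 m/s; Re = 9267; ε/D = 0.000566; Haaland → f = 0.03221; ΔP_B = f(L/D)(ρV²/2) = 484.8 Pa.
ΔP_A/ΔP_B = 53.25/484.8 = 0.110.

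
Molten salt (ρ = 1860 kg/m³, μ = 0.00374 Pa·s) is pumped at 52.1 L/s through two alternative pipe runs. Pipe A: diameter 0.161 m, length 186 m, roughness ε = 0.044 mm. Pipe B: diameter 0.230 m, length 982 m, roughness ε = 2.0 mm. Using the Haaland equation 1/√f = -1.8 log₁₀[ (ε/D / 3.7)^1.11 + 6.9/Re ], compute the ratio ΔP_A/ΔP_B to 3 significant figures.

Pipe A: V = Q/A = 0.0521/0.02036 = 2.559 m/s; Re = 2.049e+05; ε/D = 0.000273; Haaland → f = 0.01729; ΔP_A = f(L/D)(ρV²/2) = 1.217e+05 Pa.
Pipe B: V = Q/A = 0.0521/0.04155 = 1.254 m/s; Re = 1.434e+05; ε/D = 0.0087; Haaland → f = 0.03667; ΔP_B = f(L/D)(ρV²/2) = 2.29e+05 Pa.
ΔP_A/ΔP_B = 1.217e+05/2.29e+05 = 0.531.

ΔP_A/ΔP_B ≈ 0.531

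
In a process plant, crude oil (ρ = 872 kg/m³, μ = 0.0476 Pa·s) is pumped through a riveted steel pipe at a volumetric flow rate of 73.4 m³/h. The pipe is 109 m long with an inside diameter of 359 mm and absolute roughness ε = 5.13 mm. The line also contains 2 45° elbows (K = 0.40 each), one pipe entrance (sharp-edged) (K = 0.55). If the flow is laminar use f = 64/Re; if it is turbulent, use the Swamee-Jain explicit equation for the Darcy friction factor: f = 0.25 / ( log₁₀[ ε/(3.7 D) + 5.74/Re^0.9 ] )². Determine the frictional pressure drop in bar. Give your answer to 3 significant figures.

ΔP ≈ 0.00283 bar

Q = 73.4 m³/h = 73.4/3600 = 0.02039 m³/s.
Cross-sectional area A = πD²/4 = π(0.359)²/4 = 0.1012 m²; mean velocity V = Q/A = 0.02039/0.1012 = 0.2014 m/s.
Reynolds number Re = ρVD/μ = 872 · 0.2014 · 0.359 / 0.0476 = 1325.
Re < 2300 → laminar flow, so f = 64/Re = 64/1325 = 0.04831 (the turbulent correlation is not needed).
Total minor-loss coefficient ΣK = 2·0.4 + 1·0.55 = 1.35.
ΔP = [f·L/D + ΣK]·(ρV²/2) = [0.04831·109/0.359 + 1.35]·(872·0.2014²/2) = [14.67 + 1.35]·17.69 = 283.4 Pa.
ΔP = 283.4 Pa = 0.00283 bar.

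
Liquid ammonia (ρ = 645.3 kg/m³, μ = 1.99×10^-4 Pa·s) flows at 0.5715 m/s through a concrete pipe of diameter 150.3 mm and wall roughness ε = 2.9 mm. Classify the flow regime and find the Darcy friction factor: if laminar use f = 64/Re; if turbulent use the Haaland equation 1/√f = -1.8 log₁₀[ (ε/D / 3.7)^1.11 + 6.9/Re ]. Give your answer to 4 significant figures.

Re = ρVD/μ = 645.3·0.5715·0.1503/0.000199 = 2.785e+05.
Re > 4000 → turbulent. ε/D = 0.0029/0.1503 = 0.0193; Haaland: 1/√f = -1.8 log₁₀[0.00293 + 2.48e-05] = 4.554, so f = 0.04821.

f ≈ 0.04821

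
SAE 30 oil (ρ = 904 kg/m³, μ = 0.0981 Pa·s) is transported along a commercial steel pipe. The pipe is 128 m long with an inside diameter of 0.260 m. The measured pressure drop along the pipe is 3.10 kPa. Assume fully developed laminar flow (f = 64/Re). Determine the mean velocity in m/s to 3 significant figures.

For laminar flow, f = 64/Re with Re = ρVD/μ, so Darcy-Weisbach reduces to ΔP = 32μLV/D². Solving for V: V = ΔP·D²/(32μL) = 3100·(0.26)²/(32·0.0981·128) = 0.5215 m/s.
Check: Re = ρVD/μ = 904·0.5215·0.26/0.0981 = 1250 < 2300, so the laminar assumption holds.

V ≈ 0.522 m/s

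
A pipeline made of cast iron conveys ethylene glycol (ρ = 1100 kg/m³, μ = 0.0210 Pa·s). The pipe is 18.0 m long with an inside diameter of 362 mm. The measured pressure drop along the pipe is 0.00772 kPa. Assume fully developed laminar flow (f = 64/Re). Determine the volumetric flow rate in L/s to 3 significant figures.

Q ≈ 8.61 L/s

For laminar flow, f = 64/Re with Re = ρVD/μ, so Darcy-Weisbach reduces to ΔP = 32μLV/D². Solving for V: V = ΔP·D²/(32μL) = 7.72·(0.362)²/(32·0.021·18) = 0.08364 m/s.
Check: Re = ρVD/μ = 1100·0.08364·0.362/0.021 = 1586 < 2300, so the laminar assumption holds.
Q = V·A = 0.08364·(π/4·0.362²) = 0.008608 m³/s = 8.61 L/s.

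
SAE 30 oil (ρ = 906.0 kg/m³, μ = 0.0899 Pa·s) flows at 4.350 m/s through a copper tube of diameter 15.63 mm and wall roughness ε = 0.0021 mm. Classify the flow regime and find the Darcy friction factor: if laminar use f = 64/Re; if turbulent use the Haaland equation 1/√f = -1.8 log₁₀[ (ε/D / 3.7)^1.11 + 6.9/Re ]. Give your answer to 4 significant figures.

f ≈ 0.09340

Re = ρVD/μ = 906·4.35·0.01563/0.0899 = 685.2.
Re < 2300 → laminar, so f = 64/Re = 0.0934 (roughness is irrelevant in laminar flow).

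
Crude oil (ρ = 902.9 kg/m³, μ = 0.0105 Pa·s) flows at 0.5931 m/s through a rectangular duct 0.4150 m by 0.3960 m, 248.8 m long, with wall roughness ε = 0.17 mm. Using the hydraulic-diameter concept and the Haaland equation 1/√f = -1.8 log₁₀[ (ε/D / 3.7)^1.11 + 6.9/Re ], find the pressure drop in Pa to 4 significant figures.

ΔP ≈ 2565 Pa

Hydraulic diameter D_h = 4A/P = 4·(0.415·0.396)/(2·(0.415+0.396)) = 0.6574/1.622 = 0.4053 m.
Re = ρVD_h/μ = 902.9·0.5931·0.4053/0.0105 = 2.067e+04.
ε/D_h = 0.00017/0.4053 = 0.000419; Haaland gives 1/√f = -1.8 log₁₀[4.17e-05+0.000334] = 6.166, so f = 0.02631.
ΔP = f(L/D_h)(ρV²/2) = 0.02631·248.8/0.4053·158.8 = 2565 Pa.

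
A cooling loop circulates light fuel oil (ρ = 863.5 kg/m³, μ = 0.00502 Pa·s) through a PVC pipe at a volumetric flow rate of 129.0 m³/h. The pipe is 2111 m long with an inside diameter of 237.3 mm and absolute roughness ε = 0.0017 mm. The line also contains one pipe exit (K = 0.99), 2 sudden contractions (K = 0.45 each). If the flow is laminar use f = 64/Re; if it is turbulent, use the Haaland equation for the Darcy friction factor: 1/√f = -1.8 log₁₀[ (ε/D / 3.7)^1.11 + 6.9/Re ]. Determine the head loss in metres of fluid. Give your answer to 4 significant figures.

Q = 129.0 m³/h = 129.0/3600 = 0.03583 m³/s.
Cross-sectional area A = πD²/4 = π(0.2373)²/4 = 0.04423 m²; mean velocity V = Q/A = 0.03583/0.04423 = 0.8102 m/s.
Reynolds number Re = ρVD/μ = 863.5 · 0.8102 · 0.2373 / 0.00502 = 3.307e+04.
Re > 4000 → turbulent. Relative roughness ε/D = 1.7e-06/0.2373 = 7.16e-06. Haaland: 1/√f = -1.8 log₁₀[(7.16e-06/3.7)^1.11 + 6.9/3.307e+04] = -1.8 log₁₀[4.56e-07 + 0.000209] = 6.623, so f = 0.02279.
Total minor-loss coefficient ΣK = 1·0.99 + 2·0.45 = 1.89.
ΔP = [f·L/D + ΣK]·(ρV²/2) = [0.02279·2111/0.2373 + 1.89]·(863.5·0.8102²/2) = [202.8 + 1.89]·283.4 = 5.801e+04 Pa.
Head loss h_f = ΔP/(ρg) = 5.801e+04/(863.5·9.81) = 6.848 m.

h_f ≈ 6.848 m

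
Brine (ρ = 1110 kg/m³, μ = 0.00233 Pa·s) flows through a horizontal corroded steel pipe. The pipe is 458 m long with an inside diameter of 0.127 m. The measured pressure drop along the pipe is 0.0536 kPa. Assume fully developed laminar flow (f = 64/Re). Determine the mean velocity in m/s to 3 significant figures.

For laminar flow, f = 64/Re with Re = ρVD/μ, so Darcy-Weisbach reduces to ΔP = 32μLV/D². Solving for V: V = ΔP·D²/(32μL) = 53.6·(0.127)²/(32·0.00233·458) = 0.02532 m/s.
Check: Re = ρVD/μ = 1110·0.02532·0.127/0.00233 = 1532 < 2300, so the laminar assumption holds.

V ≈ 0.0253 m/s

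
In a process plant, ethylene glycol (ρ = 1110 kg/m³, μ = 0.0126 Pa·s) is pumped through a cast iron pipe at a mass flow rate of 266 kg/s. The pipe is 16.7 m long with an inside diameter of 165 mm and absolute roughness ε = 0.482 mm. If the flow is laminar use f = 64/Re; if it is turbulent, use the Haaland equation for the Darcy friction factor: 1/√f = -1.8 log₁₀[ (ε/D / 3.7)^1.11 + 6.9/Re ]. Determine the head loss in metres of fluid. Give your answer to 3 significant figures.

h_f ≈ 17.3 m

A = πD²/4 = π(0.165)²/4 = 0.02138 m²; mean velocity V = ṁ/(ρA) = 266/(1110 · 0.02138) = 11.21 m/s.
Reynolds number Re = ρVD/μ = 1110 · 11.21 · 0.165 / 0.0126 = 1.629e+05.
Re > 4000 → turbulent. Relative roughness ε/D = 0.000482/0.165 = 0.00292. Haaland: 1/√f = -1.8 log₁₀[(0.00292/3.7)^1.11 + 6.9/1.629e+05] = -1.8 log₁₀[0.00036 + 4.24e-05] = 6.112, so f = 0.02677.
Darcy-Weisbach: ΔP = f(L/D)(ρV²/2) = 0.02677·(16.7/0.165)·(1110·11.21²/2) = 0.02677·101.2·6.971e+04 = 1.889e+05 Pa.
Head loss h_f = ΔP/(ρg) = 1.889e+05/(1110·9.81) = 17.3 m.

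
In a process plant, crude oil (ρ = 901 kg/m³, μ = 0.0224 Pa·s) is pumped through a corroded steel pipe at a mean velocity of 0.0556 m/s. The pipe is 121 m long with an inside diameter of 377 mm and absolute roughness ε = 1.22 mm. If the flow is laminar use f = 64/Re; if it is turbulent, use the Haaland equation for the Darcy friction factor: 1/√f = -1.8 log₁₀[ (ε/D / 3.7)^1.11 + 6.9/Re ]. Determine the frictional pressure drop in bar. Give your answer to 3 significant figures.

Reynolds number Re = ρVD/μ = 901 · 0.0556 · 0.377 / 0.0224 = 843.1.
Re < 2300 → laminar flow, so f = 64/Re = 64/843.1 = 0.07591 (the turbulent correlation is not needed).
Darcy-Weisbach: ΔP = f(L/D)(ρV²/2) = 0.07591·(121/0.377)·(901·0.0556²/2) = 0.07591·321·1.393 = 33.93 Pa.
ΔP = 33.93 Pa = 3.39×10^-4 bar.

ΔP ≈ 3.39×10^-4 bar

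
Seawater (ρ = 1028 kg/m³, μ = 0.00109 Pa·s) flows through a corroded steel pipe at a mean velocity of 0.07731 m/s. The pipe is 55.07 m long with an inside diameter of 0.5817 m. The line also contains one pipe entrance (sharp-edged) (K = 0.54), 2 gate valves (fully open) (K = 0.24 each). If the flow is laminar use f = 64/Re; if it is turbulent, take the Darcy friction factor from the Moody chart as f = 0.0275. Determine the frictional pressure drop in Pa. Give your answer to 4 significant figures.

ΔP ≈ 11.13 Pa

Reynolds number Re = ρVD/μ = 1028 · 0.07731 · 0.5817 / 0.00109 = 4.241e+04.
Re > 4000 → turbulent; use the Moody-chart value f = 0.0275.
Total minor-loss coefficient ΣK = 1·0.54 + 2·0.24 = 1.02.
ΔP = [f·L/D + ΣK]·(ρV²/2) = [0.0275·55.07/0.5817 + 1.02]·(1028·0.07731²/2) = [2.603 + 1.02]·3.072 = 11.13 Pa.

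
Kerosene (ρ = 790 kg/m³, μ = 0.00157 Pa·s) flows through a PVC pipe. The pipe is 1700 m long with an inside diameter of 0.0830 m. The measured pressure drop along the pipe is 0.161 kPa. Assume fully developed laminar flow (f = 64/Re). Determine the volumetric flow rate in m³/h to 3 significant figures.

Q ≈ 0.253 m³/h

For laminar flow, f = 64/Re with Re = ρVD/μ, so Darcy-Weisbach reduces to ΔP = 32μLV/D². Solving for V: V = ΔP·D²/(32μL) = 161·(0.083)²/(32·0.00157·1700) = 0.01299 m/s.
Check: Re = ρVD/μ = 790·0.01299·0.083/0.00157 = 542.4 < 2300, so the laminar assumption holds.
Q = V·A = 0.01299·(π/4·0.083²) = 7.026e-05 m³/s = 0.253 m³/h.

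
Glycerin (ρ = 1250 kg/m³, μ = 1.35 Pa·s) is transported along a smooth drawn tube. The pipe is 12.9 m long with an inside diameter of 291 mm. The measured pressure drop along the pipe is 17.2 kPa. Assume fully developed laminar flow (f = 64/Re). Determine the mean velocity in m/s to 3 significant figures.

V ≈ 2.61 m/s

For laminar flow, f = 64/Re with Re = ρVD/μ, so Darcy-Weisbach reduces to ΔP = 32μLV/D². Solving for V: V = ΔP·D²/(32μL) = 1.72e+04·(0.291)²/(32·1.35·12.9) = 2.614 m/s.
Check: Re = ρVD/μ = 1250·2.614·0.291/1.35 = 704.2 < 2300, so the laminar assumption holds.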